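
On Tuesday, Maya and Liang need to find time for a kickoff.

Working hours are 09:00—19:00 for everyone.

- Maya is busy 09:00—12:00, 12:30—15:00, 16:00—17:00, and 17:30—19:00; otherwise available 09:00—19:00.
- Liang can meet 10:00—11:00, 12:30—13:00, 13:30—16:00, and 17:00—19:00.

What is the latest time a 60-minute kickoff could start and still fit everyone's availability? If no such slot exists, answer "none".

Maya free within 09:00–19:00: 12:00–12:30, 15:00–16:00, 17:00–17:30.
Maya ∩ Liang: 15:00–16:00, 17:00–17:30.
Windows ≥ 60 min: 15:00–16:00.
Latest start in the last window 15:00–16:00 is 16:00 − 60 min = 15:00.

15:00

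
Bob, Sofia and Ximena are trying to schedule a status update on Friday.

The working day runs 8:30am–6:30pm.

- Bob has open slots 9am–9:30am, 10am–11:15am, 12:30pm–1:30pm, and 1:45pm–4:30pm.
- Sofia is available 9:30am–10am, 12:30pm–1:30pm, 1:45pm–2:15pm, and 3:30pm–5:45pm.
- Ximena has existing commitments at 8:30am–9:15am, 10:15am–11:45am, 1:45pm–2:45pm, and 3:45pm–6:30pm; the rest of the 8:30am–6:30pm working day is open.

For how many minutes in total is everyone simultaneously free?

75 minutes

Ximena free within 08:30–18:30: 09:15–10:15, 11:45–13:45, 14:45–15:45.
Bob ∩ Sofia: 12:30–13:30, 13:45–14:15, 15:30–16:30.
Bob ∩ Sofia ∩ Ximena: 12:30–13:30, 15:30–15:45.
Total common minutes: 60 + 15 = 75.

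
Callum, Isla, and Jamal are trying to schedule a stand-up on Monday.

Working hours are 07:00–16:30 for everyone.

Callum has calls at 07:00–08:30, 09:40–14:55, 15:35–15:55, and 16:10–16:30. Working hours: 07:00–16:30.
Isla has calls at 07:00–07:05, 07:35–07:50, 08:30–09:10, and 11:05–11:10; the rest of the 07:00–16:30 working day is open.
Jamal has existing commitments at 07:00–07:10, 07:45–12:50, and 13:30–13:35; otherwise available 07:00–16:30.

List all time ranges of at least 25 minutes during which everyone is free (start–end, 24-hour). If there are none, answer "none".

Callum free within 07:00–16:30: 08:30–09:40, 14:55–15:35, 15:55–16:10.
Isla free within 07:00–16:30: 07:05–07:35, 07:50–08:30, 09:10–11:05, 11:10–16:30.
Jamal free within 07:00–16:30: 07:10–07:45, 12:50–13:30, 13:35–16:30.
Callum ∩ Isla: 09:10–09:40, 14:55–15:35, 15:55–16:10.
Callum ∩ Isla ∩ Jamal: 14:55–15:35, 15:55–16:10.
Windows ≥ 25 min: 14:55–15:35.

14:55–15:35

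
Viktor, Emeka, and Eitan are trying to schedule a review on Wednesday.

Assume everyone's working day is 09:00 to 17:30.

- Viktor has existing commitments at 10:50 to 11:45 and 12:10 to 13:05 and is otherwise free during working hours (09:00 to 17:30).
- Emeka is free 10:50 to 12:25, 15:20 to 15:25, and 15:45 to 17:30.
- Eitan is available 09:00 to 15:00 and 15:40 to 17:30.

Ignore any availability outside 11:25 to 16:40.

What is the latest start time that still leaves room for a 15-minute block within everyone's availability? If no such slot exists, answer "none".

16:25

Viktor free within 09:00–17:30: 09:00–10:50, 11:45–12:10, 13:05–17:30.
Viktor ∩ Emeka: 11:45–12:10, 15:20–15:25, 15:45–17:30.
Viktor ∩ Emeka ∩ Eitan: 11:45–12:10, 15:45–17:30.
Restricted to 11:25–16:40: 11:45–12:10, 15:45–16:40.
Windows ≥ 15 min: 11:45–12:10, 15:45–16:40.
Latest start in the last window 15:45–16:40 is 16:40 − 15 min = 16:25.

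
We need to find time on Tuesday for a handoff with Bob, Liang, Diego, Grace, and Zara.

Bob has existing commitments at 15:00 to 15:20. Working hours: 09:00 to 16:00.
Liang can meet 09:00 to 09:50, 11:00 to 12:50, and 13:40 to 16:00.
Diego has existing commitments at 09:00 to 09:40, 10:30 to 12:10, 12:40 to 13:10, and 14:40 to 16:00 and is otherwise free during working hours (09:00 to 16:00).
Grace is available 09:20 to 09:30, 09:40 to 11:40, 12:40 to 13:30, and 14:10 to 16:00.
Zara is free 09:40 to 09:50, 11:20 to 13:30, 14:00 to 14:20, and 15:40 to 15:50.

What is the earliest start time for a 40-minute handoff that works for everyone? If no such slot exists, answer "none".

none

Bob free within 09:00–16:00: 09:00–15:00, 15:20–16:00.
Diego free within 09:00–16:00: 09:40–10:30, 12:10–12:40, 13:10–14:40.
Bob ∩ Liang: 09:00–09:50, 11:00–12:50, 13:40–15:00, 15:20–16:00.
Bob ∩ Liang ∩ Diego: 09:40–09:50, 12:10–12:40, 13:40–14:40.
Bob ∩ Liang ∩ Diego ∩ Grace: 09:40–09:50, 14:10–14:40.
Bob ∩ Liang ∩ Diego ∩ Grace ∩ Zara: 09:40–09:50, 14:10–14:20.
Windows ≥ 40 min: (none).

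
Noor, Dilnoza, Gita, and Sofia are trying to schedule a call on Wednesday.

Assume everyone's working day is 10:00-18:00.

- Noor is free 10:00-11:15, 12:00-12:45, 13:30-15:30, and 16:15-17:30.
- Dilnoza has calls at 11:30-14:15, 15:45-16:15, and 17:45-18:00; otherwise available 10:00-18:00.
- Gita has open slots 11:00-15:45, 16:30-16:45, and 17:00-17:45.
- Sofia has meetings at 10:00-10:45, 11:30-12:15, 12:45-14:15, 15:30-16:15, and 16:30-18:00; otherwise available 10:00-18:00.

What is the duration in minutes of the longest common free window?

75 minutes

Dilnoza free within 10:00–18:00: 10:00–11:30, 14:15–15:45, 16:15–17:45.
Sofia free within 10:00–18:00: 10:45–11:30, 12:15–12:45, 14:15–15:30, 16:15–16:30.
Noor ∩ Dilnoza: 10:00–11:15, 14:15–15:30, 16:15–17:30.
Noor ∩ Dilnoza ∩ Gita: 11:00–11:15, 14:15–15:30, 16:30–16:45, 17:00–17:30.
Noor ∩ Dilnoza ∩ Gita ∩ Sofia: 11:00–11:15, 14:15–15:30.
Common window lengths: 15, 75 min; longest is 75.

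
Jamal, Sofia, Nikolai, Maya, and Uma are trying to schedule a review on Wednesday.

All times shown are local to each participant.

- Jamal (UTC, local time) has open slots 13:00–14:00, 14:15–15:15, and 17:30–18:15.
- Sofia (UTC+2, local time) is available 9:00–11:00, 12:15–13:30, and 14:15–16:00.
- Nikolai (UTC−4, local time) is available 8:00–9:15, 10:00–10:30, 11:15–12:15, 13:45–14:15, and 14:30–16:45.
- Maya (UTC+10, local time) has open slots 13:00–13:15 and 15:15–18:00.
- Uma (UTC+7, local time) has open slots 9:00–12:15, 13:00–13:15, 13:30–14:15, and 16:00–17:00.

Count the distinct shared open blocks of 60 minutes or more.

Jamal → UTC: 13:00–14:00, 14:15–15:15, 17:30–18:15.
Sofia → UTC: 07:00–09:00, 10:15–11:30, 12:15–14:00.
Nikolai → UTC: 12:00–13:15, 14:00–14:30, 15:15–16:15, 17:45–18:15, 18:30–20:45.
Maya → UTC: 03:00–03:15, 05:15–08:00.
Uma → UTC: 02:00–05:15, 06:00–06:15, 06:30–07:15, 09:00–10:00.
Jamal ∩ Sofia: 13:00–14:00.
Jamal ∩ Sofia ∩ Nikolai: 13:00–13:15.
Jamal ∩ Sofia ∩ Nikolai ∩ Maya: (none).
Jamal ∩ Sofia ∩ Nikolai ∩ Maya ∩ Uma: (none).
Windows ≥ 60 min: (none).
That's 0 windows.

0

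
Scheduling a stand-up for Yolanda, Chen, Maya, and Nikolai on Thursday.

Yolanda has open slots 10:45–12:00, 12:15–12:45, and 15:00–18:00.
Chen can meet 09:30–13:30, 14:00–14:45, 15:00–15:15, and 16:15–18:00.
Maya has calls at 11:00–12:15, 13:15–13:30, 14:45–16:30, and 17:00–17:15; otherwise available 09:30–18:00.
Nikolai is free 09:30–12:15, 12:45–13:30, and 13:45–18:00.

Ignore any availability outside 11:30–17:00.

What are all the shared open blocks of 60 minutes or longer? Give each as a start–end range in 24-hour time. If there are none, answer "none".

none

Maya free within 09:30–18:00: 09:30–11:00, 12:15–13:15, 13:30–14:45, 16:30–17:00, 17:15–18:00.
Yolanda ∩ Chen: 10:45–12:00, 12:15–12:45, 15:00–15:15, 16:15–18:00.
Yolanda ∩ Chen ∩ Maya: 10:45–11:00, 12:15–12:45, 16:30–17:00, 17:15–18:00.
Yolanda ∩ Chen ∩ Maya ∩ Nikolai: 10:45–11:00, 16:30–17:00, 17:15–18:00.
Restricted to 11:30–17:00: 16:30–17:00.
Windows ≥ 60 min: (none).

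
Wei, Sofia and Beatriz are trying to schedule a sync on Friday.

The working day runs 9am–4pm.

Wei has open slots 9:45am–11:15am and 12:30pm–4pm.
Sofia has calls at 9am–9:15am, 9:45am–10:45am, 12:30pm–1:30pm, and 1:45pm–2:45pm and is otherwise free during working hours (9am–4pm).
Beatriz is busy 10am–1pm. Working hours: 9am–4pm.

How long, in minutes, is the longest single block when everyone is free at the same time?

Sofia free within 09:00–16:00: 09:15–09:45, 10:45–12:30, 13:30–13:45, 14:45–16:00.
Beatriz free within 09:00–16:00: 09:00–10:00, 13:00–16:00.
Wei ∩ Sofia: 10:45–11:15, 13:30–13:45, 14:45–16:00.
Wei ∩ Sofia ∩ Beatriz: 13:30–13:45, 14:45–16:00.
Common window lengths: 15, 75 min; longest is 75.

75 minutes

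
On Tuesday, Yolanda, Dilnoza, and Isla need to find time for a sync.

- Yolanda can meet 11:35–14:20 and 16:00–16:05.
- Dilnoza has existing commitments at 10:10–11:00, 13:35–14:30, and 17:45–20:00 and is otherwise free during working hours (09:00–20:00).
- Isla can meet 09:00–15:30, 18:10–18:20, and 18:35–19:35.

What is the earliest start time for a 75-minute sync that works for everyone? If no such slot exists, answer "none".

Dilnoza free within 09:00–20:00: 09:00–10:10, 11:00–13:35, 14:30–17:45.
Yolanda ∩ Dilnoza: 11:35–13:35, 16:00–16:05.
Yolanda ∩ Dilnoza ∩ Isla: 11:35–13:35.
Windows ≥ 75 min: 11:35–13:35.
Earliest such window starts at 11:35.

11:35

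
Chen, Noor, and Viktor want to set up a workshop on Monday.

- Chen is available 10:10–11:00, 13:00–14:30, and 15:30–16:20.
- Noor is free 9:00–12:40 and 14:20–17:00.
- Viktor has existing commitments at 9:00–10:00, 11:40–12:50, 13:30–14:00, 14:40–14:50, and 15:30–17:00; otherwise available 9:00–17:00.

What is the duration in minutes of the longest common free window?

Viktor free within 09:00–17:00: 10:00–11:40, 12:50–13:30, 14:00–14:40, 14:50–15:30.
Chen ∩ Noor: 10:10–11:00, 14:20–14:30, 15:30–16:20.
Chen ∩ Noor ∩ Viktor: 10:10–11:00, 14:20–14:30.
Common window lengths: 50, 10 min; longest is 50.

50 minutes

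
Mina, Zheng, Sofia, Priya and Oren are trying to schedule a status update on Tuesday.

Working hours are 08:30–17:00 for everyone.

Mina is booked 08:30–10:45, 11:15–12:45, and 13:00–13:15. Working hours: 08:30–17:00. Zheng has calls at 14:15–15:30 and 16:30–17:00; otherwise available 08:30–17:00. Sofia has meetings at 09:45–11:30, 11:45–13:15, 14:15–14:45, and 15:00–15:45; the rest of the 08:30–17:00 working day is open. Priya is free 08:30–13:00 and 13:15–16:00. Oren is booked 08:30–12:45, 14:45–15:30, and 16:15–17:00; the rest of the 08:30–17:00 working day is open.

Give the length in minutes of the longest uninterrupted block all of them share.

Mina free within 08:30–17:00: 10:45–11:15, 12:45–13:00, 13:15–17:00.
Zheng free within 08:30–17:00: 08:30–14:15, 15:30–16:30.
Sofia free within 08:30–17:00: 08:30–09:45, 11:30–11:45, 13:15–14:15, 14:45–15:00, 15:45–17:00.
Oren free within 08:30–17:00: 12:45–14:45, 15:30–16:15.
Mina ∩ Zheng: 10:45–11:15, 12:45–13:00, 13:15–14:15, 15:30–16:30.
Mina ∩ Zheng ∩ Sofia: 13:15–14:15, 15:45–16:30.
Mina ∩ Zheng ∩ Sofia ∩ Priya: 13:15–14:15, 15:45–16:00.
Mina ∩ Zheng ∩ Sofia ∩ Priya ∩ Oren: 13:15–14:15, 15:45–16:00.
Common window lengths: 60, 15 min; longest is 60.

60 minutes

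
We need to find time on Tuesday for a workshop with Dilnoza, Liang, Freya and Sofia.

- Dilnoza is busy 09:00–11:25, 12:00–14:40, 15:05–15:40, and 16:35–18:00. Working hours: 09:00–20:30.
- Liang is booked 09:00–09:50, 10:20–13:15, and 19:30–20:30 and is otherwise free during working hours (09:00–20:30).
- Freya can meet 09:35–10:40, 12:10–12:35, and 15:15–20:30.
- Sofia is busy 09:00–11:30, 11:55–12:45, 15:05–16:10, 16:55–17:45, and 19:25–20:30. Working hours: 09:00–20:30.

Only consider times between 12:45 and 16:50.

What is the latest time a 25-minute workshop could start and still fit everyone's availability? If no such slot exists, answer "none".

Dilnoza free within 09:00–20:30: 11:25–12:00, 14:40–15:05, 15:40–16:35, 18:00–20:30.
Liang free within 09:00–20:30: 09:50–10:20, 13:15–19:30.
Sofia free within 09:00–20:30: 11:30–11:55, 12:45–15:05, 16:10–16:55, 17:45–19:25.
Dilnoza ∩ Liang: 14:40–15:05, 15:40–16:35, 18:00–19:30.
Dilnoza ∩ Liang ∩ Freya: 15:40–16:35, 18:00–19:30.
Dilnoza ∩ Liang ∩ Freya ∩ Sofia: 16:10–16:35, 18:00–19:25.
Restricted to 12:45–16:50: 16:10–16:35.
Windows ≥ 25 min: 16:10–16:35.
Latest start in the last window 16:10–16:35 is 16:35 − 25 min = 16:10.

16:10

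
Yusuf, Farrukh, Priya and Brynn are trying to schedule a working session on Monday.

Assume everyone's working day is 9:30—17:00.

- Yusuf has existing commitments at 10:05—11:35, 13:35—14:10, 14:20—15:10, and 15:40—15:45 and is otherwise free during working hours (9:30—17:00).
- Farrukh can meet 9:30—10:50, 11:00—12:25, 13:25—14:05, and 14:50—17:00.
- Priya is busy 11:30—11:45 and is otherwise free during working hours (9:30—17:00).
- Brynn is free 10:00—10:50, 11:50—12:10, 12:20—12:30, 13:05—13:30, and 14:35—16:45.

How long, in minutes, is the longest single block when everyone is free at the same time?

60 minutes

Yusuf free within 09:30–17:00: 09:30–10:05, 11:35–13:35, 14:10–14:20, 15:10–15:40, 15:45–17:00.
Priya free within 09:30–17:00: 09:30–11:30, 11:45–17:00.
Yusuf ∩ Farrukh: 09:30–10:05, 11:35–12:25, 13:25–13:35, 15:10–15:40, 15:45–17:00.
Yusuf ∩ Farrukh ∩ Priya: 09:30–10:05, 11:45–12:25, 13:25–13:35, 15:10–15:40, 15:45–17:00.
Yusuf ∩ Farrukh ∩ Priya ∩ Brynn: 10:00–10:05, 11:50–12:10, 12:20–12:25, 13:25–13:30, 15:10–15:40, 15:45–16:45.
Common window lengths: 5, 20, 5, 5, 30, 60 min; longest is 60.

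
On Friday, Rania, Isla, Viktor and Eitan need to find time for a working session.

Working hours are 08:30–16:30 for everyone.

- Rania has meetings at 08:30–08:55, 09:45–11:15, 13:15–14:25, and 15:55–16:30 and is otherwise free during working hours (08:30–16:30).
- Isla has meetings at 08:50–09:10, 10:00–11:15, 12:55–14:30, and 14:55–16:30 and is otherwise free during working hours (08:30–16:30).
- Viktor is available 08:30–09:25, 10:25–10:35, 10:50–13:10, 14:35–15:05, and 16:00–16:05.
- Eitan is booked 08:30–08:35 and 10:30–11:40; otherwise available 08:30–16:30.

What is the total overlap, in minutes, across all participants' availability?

110 minutes

Rania free within 08:30–16:30: 08:55–09:45, 11:15–13:15, 14:25–15:55.
Isla free within 08:30–16:30: 08:30–08:50, 09:10–10:00, 11:15–12:55, 14:30–14:55.
Eitan free within 08:30–16:30: 08:35–10:30, 11:40–16:30.
Rania ∩ Isla: 09:10–09:45, 11:15–12:55, 14:30–14:55.
Rania ∩ Isla ∩ Viktor: 09:10–09:25, 11:15–12:55, 14:35–14:55.
Rania ∩ Isla ∩ Viktor ∩ Eitan: 09:10–09:25, 11:40–12:55, 14:35–14:55.
Total common minutes: 15 + 75 + 20 = 110.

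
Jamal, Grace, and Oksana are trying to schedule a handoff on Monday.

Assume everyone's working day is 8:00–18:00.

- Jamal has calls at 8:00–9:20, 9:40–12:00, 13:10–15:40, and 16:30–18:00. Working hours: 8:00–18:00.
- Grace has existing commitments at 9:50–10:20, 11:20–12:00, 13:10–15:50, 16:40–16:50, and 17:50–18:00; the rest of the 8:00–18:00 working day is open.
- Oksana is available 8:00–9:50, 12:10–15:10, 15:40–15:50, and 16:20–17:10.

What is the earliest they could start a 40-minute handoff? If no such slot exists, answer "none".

12:10

Jamal free within 08:00–18:00: 09:20–09:40, 12:00–13:10, 15:40–16:30.
Grace free within 08:00–18:00: 08:00–09:50, 10:20–11:20, 12:00–13:10, 15:50–16:40, 16:50–17:50.
Jamal ∩ Grace: 09:20–09:40, 12:00–13:10, 15:50–16:30.
Jamal ∩ Grace ∩ Oksana: 09:20–09:40, 12:10–13:10, 16:20–16:30.
Windows ≥ 40 min: 12:10–13:10.
Earliest such window starts at 12:10.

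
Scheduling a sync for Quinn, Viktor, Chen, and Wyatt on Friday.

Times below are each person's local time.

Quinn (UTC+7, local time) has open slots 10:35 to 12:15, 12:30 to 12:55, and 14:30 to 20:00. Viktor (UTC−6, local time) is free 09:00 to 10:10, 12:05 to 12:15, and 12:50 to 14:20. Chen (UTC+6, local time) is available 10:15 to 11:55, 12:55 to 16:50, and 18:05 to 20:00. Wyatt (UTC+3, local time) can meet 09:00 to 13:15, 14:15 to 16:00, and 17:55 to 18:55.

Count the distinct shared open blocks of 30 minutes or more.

0

Quinn → UTC: 03:35–05:15, 05:30–05:55, 07:30–13:00.
Viktor → UTC: 15:00–16:10, 18:05–18:15, 18:50–20:20.
Chen → UTC: 04:15–05:55, 06:55–10:50, 12:05–14:00.
Wyatt → UTC: 06:00–10:15, 11:15–13:00, 14:55–15:55.
Quinn ∩ Viktor: (none).
Quinn ∩ Viktor ∩ Chen: (none).
Quinn ∩ Viktor ∩ Chen ∩ Wyatt: (none).
Windows ≥ 30 min: (none).
That's 0 windows.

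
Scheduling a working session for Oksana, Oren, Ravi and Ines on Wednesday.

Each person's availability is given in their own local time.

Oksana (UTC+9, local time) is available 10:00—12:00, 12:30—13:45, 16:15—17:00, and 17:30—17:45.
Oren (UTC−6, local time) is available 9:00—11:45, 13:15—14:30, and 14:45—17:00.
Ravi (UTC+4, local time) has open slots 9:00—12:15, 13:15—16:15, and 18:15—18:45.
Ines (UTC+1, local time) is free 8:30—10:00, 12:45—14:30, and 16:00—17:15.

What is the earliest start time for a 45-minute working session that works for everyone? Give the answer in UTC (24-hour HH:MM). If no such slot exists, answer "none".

none

Oksana → UTC: 01:00–03:00, 03:30–04:45, 07:15–08:00, 08:30–08:45.
Oren → UTC: 15:00–17:45, 19:15–20:30, 20:45–23:00.
Ravi → UTC: 05:00–08:15, 09:15–12:15, 14:15–14:45.
Ines → UTC: 07:30–09:00, 11:45–13:30, 15:00–16:15.
Oksana ∩ Oren: (none).
Oksana ∩ Oren ∩ Ravi: (none).
Oksana ∩ Oren ∩ Ravi ∩ Ines: (none).
Windows ≥ 45 min: (none).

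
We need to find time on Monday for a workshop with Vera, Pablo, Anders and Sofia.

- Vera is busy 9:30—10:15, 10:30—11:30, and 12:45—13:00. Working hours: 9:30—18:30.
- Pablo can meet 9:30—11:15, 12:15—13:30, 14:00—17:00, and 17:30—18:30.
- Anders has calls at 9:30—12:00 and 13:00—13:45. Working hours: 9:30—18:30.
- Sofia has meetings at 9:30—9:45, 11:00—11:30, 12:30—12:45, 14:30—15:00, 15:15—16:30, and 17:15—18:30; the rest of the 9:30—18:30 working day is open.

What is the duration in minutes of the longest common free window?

30 minutes

Vera free within 09:30–18:30: 10:15–10:30, 11:30–12:45, 13:00–18:30.
Anders free within 09:30–18:30: 12:00–13:00, 13:45–18:30.
Sofia free within 09:30–18:30: 09:45–11:00, 11:30–12:30, 12:45–14:30, 15:00–15:15, 16:30–17:15.
Vera ∩ Pablo: 10:15–10:30, 12:15–12:45, 13:00–13:30, 14:00–17:00, 17:30–18:30.
Vera ∩ Pablo ∩ Anders: 12:15–12:45, 14:00–17:00, 17:30–18:30.
Vera ∩ Pablo ∩ Anders ∩ Sofia: 12:15–12:30, 14:00–14:30, 15:00–15:15, 16:30–17:00.
Common window lengths: 15, 30, 15, 30 min; longest is 30.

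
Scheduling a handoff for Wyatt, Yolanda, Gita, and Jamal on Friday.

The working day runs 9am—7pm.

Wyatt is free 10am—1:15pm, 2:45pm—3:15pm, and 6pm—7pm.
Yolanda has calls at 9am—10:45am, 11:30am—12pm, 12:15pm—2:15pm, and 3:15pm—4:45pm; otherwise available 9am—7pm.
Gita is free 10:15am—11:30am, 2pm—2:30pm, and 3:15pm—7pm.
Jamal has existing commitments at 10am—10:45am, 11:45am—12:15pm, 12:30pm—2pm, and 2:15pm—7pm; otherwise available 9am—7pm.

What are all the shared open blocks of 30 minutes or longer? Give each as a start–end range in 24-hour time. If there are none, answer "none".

10:45–11:30

Yolanda free within 09:00–19:00: 10:45–11:30, 12:00–12:15, 14:15–15:15, 16:45–19:00.
Jamal free within 09:00–19:00: 09:00–10:00, 10:45–11:45, 12:15–12:30, 14:00–14:15.
Wyatt ∩ Yolanda: 10:45–11:30, 12:00–12:15, 14:45–15:15, 18:00–19:00.
Wyatt ∩ Yolanda ∩ Gita: 10:45–11:30, 18:00–19:00.
Wyatt ∩ Yolanda ∩ Gita ∩ Jamal: 10:45–11:30.
Windows ≥ 30 min: 10:45–11:30.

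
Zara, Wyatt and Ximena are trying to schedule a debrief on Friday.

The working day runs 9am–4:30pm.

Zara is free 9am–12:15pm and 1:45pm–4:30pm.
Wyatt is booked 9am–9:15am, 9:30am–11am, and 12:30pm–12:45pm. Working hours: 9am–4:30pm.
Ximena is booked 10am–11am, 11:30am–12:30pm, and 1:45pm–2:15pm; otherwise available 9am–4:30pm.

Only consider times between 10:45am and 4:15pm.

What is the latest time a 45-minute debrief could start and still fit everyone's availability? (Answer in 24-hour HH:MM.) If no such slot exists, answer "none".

Wyatt free within 09:00–16:30: 09:15–09:30, 11:00–12:30, 12:45–16:30.
Ximena free within 09:00–16:30: 09:00–10:00, 11:00–11:30, 12:30–13:45, 14:15–16:30.
Zara ∩ Wyatt: 09:15–09:30, 11:00–12:15, 13:45–16:30.
Zara ∩ Wyatt ∩ Ximena: 09:15–09:30, 11:00–11:30, 14:15–16:30.
Restricted to 10:45–16:15: 11:00–11:30, 14:15–16:15.
Windows ≥ 45 min: 14:15–16:15.
Latest start in the last window 14:15–16:15 is 16:15 − 45 min = 15:30.

15:30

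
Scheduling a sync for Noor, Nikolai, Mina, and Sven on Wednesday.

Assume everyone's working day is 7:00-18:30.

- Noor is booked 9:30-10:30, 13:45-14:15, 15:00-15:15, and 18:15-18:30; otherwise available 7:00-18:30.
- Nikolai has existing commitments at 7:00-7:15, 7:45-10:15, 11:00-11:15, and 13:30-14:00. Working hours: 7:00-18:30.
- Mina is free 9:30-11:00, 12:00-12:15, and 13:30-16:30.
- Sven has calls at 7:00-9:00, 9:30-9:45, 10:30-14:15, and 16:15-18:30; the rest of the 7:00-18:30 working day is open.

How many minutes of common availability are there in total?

105 minutes

Noor free within 07:00–18:30: 07:00–09:30, 10:30–13:45, 14:15–15:00, 15:15–18:15.
Nikolai free within 07:00–18:30: 07:15–07:45, 10:15–11:00, 11:15–13:30, 14:00–18:30.
Sven free within 07:00–18:30: 09:00–09:30, 09:45–10:30, 14:15–16:15.
Noor ∩ Nikolai: 07:15–07:45, 10:30–11:00, 11:15–13:30, 14:15–15:00, 15:15–18:15.
Noor ∩ Nikolai ∩ Mina: 10:30–11:00, 12:00–12:15, 14:15–15:00, 15:15–16:30.
Noor ∩ Nikolai ∩ Mina ∩ Sven: 14:15–15:00, 15:15–16:15.
Total common minutes: 45 + 60 = 105.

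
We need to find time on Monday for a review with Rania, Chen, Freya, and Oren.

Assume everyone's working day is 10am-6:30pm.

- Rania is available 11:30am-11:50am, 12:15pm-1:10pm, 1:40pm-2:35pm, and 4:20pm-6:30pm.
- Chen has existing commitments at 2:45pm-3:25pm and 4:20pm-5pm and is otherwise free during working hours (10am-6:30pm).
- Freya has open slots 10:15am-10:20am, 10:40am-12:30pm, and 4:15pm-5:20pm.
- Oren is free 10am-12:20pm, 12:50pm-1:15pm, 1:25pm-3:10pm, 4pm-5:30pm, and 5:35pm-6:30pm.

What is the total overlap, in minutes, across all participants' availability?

Chen free within 10:00–18:30: 10:00–14:45, 15:25–16:20, 17:00–18:30.
Rania ∩ Chen: 11:30–11:50, 12:15–13:10, 13:40–14:35, 17:00–18:30.
Rania ∩ Chen ∩ Freya: 11:30–11:50, 12:15–12:30, 17:00–17:20.
Rania ∩ Chen ∩ Freya ∩ Oren: 11:30–11:50, 12:15–12:20, 17:00–17:20.
Total common minutes: 20 + 5 + 20 = 45.

45 minutes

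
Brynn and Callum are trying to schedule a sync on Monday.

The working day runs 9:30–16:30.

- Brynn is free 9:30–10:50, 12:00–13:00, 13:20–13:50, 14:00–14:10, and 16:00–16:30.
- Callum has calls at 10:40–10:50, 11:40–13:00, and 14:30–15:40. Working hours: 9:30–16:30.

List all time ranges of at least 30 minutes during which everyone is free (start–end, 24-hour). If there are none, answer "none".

Callum free within 09:30–16:30: 09:30–10:40, 10:50–11:40, 13:00–14:30, 15:40–16:30.
Brynn ∩ Callum: 09:30–10:40, 13:20–13:50, 14:00–14:10, 16:00–16:30.
Windows ≥ 30 min: 09:30–10:40, 13:20–13:50, 16:00–16:30.

09:30–10:40, 13:20–13:50, 16:00–16:30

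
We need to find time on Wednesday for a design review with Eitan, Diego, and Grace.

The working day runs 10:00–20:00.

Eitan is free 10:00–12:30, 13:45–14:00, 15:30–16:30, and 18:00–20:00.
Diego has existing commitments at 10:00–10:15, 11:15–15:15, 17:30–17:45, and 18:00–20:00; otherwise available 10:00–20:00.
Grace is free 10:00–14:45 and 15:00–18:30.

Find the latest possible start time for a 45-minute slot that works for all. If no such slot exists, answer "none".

Diego free within 10:00–20:00: 10:15–11:15, 15:15–17:30, 17:45–18:00.
Eitan ∩ Diego: 10:15–11:15, 15:30–16:30.
Eitan ∩ Diego ∩ Grace: 10:15–11:15, 15:30–16:30.
Windows ≥ 45 min: 10:15–11:15, 15:30–16:30.
Latest start in the last window 15:30–16:30 is 16:30 − 45 min = 15:45.

15:45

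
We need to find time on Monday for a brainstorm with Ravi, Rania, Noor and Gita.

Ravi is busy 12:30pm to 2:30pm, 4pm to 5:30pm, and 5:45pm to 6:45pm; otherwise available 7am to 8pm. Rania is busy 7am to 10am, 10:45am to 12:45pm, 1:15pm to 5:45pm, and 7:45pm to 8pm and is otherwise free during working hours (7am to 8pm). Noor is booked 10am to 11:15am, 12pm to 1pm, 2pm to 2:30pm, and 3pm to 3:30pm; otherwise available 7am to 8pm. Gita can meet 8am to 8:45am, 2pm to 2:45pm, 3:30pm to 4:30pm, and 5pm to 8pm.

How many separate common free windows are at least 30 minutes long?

Ravi free within 07:00–20:00: 07:00–12:30, 14:30–16:00, 17:30–17:45, 18:45–20:00.
Rania free within 07:00–20:00: 10:00–10:45, 12:45–13:15, 17:45–19:45.
Noor free within 07:00–20:00: 07:00–10:00, 11:15–12:00, 13:00–14:00, 14:30–15:00, 15:30–20:00.
Ravi ∩ Rania: 10:00–10:45, 18:45–19:45.
Ravi ∩ Rania ∩ Noor: 18:45–19:45.
Ravi ∩ Rania ∩ Noor ∩ Gita: 18:45–19:45.
Windows ≥ 30 min: 18:45–19:45.
That's 1 window.

1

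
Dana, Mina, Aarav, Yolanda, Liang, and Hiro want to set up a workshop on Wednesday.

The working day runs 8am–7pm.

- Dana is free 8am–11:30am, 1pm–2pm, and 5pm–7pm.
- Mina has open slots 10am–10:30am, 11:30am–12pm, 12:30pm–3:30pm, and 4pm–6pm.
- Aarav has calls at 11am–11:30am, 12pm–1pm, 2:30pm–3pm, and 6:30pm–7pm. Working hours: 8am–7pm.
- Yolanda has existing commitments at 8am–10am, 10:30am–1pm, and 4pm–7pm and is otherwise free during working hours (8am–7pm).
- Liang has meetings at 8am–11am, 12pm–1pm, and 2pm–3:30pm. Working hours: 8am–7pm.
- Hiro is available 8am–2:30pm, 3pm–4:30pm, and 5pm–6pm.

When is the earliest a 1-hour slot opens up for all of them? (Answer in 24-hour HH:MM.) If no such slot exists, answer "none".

13:00

Aarav free within 08:00–19:00: 08:00–11:00, 11:30–12:00, 13:00–14:30, 15:00–18:30.
Yolanda free within 08:00–19:00: 10:00–10:30, 13:00–16:00.
Liang free within 08:00–19:00: 11:00–12:00, 13:00–14:00, 15:30–19:00.
Dana ∩ Mina: 10:00–10:30, 13:00–14:00, 17:00–18:00.
Dana ∩ Mina ∩ Aarav: 10:00–10:30, 13:00–14:00, 17:00–18:00.
Dana ∩ Mina ∩ Aarav ∩ Yolanda: 10:00–10:30, 13:00–14:00.
Dana ∩ Mina ∩ Aarav ∩ Yolanda ∩ Liang: 13:00–14:00.
Dana ∩ Mina ∩ Aarav ∩ Yolanda ∩ Liang ∩ Hiro: 13:00–14:00.
Windows ≥ 60 min: 13:00–14:00.
Earliest such window starts at 13:00.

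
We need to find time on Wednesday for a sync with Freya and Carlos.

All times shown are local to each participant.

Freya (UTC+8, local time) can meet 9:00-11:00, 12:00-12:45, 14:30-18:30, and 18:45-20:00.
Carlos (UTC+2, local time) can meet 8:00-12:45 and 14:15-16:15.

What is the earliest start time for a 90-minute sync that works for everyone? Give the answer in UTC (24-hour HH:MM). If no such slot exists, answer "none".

Freya → UTC: 01:00–03:00, 04:00–04:45, 06:30–10:30, 10:45–12:00.
Carlos → UTC: 06:00–10:45, 12:15–14:15.
Freya ∩ Carlos: 06:30–10:30.
Windows ≥ 90 min: 06:30–10:30.
Earliest such window starts at 06:30.

06:30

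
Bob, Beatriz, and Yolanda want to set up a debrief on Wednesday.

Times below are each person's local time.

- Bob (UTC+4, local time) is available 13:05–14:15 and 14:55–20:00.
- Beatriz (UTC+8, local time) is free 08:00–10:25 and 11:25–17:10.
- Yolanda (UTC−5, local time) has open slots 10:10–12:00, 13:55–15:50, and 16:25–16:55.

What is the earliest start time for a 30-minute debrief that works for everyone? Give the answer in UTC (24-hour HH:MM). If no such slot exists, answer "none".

Bob → UTC: 09:05–10:15, 10:55–16:00.
Beatriz → UTC: 00:00–02:25, 03:25–09:10.
Yolanda → UTC: 15:10–17:00, 18:55–20:50, 21:25–21:55.
Bob ∩ Beatriz: 09:05–09:10.
Bob ∩ Beatriz ∩ Yolanda: (none).
Windows ≥ 30 min: (none).

none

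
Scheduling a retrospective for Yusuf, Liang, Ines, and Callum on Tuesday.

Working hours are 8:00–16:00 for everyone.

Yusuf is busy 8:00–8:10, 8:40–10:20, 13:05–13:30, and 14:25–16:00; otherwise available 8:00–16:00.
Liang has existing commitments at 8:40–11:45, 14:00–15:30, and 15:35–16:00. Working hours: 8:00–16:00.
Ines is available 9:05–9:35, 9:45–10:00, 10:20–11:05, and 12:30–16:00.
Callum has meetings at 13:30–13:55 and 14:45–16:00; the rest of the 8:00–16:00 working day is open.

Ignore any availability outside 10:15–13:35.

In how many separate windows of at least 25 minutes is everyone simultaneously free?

1

Yusuf free within 08:00–16:00: 08:10–08:40, 10:20–13:05, 13:30–14:25.
Liang free within 08:00–16:00: 08:00–08:40, 11:45–14:00, 15:30–15:35.
Callum free within 08:00–16:00: 08:00–13:30, 13:55–14:45.
Yusuf ∩ Liang: 08:10–08:40, 11:45–13:05, 13:30–14:00.
Yusuf ∩ Liang ∩ Ines: 12:30–13:05, 13:30–14:00.
Yusuf ∩ Liang ∩ Ines ∩ Callum: 12:30–13:05, 13:55–14:00.
Restricted to 10:15–13:35: 12:30–13:05.
Windows ≥ 25 min: 12:30–13:05.
That's 1 window.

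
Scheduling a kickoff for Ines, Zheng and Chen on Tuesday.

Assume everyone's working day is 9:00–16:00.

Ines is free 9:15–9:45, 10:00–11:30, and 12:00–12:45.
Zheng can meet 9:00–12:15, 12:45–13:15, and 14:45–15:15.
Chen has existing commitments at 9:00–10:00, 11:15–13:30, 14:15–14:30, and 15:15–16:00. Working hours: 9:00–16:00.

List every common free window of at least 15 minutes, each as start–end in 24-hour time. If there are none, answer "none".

Chen free within 09:00–16:00: 10:00–11:15, 13:30–14:15, 14:30–15:15.
Ines ∩ Zheng: 09:15–09:45, 10:00–11:30, 12:00–12:15.
Ines ∩ Zheng ∩ Chen: 10:00–11:15.
Windows ≥ 15 min: 10:00–11:15.

10:00–11:15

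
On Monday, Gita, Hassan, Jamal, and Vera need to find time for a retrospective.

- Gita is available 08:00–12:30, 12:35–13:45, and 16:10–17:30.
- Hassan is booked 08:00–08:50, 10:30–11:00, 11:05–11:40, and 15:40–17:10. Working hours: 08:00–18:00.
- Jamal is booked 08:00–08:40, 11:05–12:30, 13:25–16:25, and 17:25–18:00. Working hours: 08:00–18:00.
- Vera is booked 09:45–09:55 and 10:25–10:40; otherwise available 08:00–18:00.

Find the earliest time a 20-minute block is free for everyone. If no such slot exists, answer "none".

08:50

Hassan free within 08:00–18:00: 08:50–10:30, 11:00–11:05, 11:40–15:40, 17:10–18:00.
Jamal free within 08:00–18:00: 08:40–11:05, 12:30–13:25, 16:25–17:25.
Vera free within 08:00–18:00: 08:00–09:45, 09:55–10:25, 10:40–18:00.
Gita ∩ Hassan: 08:50–10:30, 11:00–11:05, 11:40–12:30, 12:35–13:45, 17:10–17:30.
Gita ∩ Hassan ∩ Jamal: 08:50–10:30, 11:00–11:05, 12:35–13:25, 17:10–17:25.
Gita ∩ Hassan ∩ Jamal ∩ Vera: 08:50–09:45, 09:55–10:25, 11:00–11:05, 12:35–13:25, 17:10–17:25.
Windows ≥ 20 min: 08:50–09:45, 09:55–10:25, 12:35–13:25.
Earliest such window starts at 08:50.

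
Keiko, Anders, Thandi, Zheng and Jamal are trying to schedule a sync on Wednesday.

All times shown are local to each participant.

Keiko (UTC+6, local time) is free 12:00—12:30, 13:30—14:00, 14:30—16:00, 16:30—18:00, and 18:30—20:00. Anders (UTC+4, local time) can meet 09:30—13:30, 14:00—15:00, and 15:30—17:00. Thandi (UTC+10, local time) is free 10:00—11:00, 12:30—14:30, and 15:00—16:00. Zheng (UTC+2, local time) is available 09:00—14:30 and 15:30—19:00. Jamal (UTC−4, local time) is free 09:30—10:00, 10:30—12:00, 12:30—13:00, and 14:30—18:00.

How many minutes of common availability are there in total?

0 minutes

Keiko → UTC: 06:00–06:30, 07:30–08:00, 08:30–10:00, 10:30–12:00, 12:30–14:00.
Anders → UTC: 05:30–09:30, 10:00–11:00, 11:30–13:00.
Thandi → UTC: 00:00–01:00, 02:30–04:30, 05:00–06:00.
Zheng → UTC: 07:00–12:30, 13:30–17:00.
Jamal → UTC: 13:30–14:00, 14:30–16:00, 16:30–17:00, 18:30–22:00.
Keiko ∩ Anders: 06:00–06:30, 07:30–08:00, 08:30–09:30, 10:30–11:00, 11:30–12:00, 12:30–13:00.
Keiko ∩ Anders ∩ Thandi: (none).
Keiko ∩ Anders ∩ Thandi ∩ Zheng: (none).
Keiko ∩ Anders ∩ Thandi ∩ Zheng ∩ Jamal: (none).
Total common minutes: 0.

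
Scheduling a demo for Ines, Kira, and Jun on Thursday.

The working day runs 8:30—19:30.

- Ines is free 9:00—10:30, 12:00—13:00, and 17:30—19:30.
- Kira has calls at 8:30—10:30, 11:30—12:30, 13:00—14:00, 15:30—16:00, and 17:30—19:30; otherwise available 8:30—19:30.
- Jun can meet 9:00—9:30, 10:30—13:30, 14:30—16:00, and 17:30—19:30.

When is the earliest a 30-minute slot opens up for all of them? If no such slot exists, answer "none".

Kira free within 08:30–19:30: 10:30–11:30, 12:30–13:00, 14:00–15:30, 16:00–17:30.
Ines ∩ Kira: 12:30–13:00.
Ines ∩ Kira ∩ Jun: 12:30–13:00.
Windows ≥ 30 min: 12:30–13:00.
Earliest such window starts at 12:30.

12:30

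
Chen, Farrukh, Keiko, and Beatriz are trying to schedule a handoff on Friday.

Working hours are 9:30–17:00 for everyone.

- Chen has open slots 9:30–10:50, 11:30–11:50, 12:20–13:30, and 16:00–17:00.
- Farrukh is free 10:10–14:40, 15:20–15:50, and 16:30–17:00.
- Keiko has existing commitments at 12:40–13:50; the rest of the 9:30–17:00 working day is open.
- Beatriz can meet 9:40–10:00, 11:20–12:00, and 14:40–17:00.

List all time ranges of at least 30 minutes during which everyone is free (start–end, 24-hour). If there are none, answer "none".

16:30–17:00

Keiko free within 09:30–17:00: 09:30–12:40, 13:50–17:00.
Chen ∩ Farrukh: 10:10–10:50, 11:30–11:50, 12:20–13:30, 16:30–17:00.
Chen ∩ Farrukh ∩ Keiko: 10:10–10:50, 11:30–11:50, 12:20–12:40, 16:30–17:00.
Chen ∩ Farrukh ∩ Keiko ∩ Beatriz: 11:30–11:50, 16:30–17:00.
Windows ≥ 30 min: 16:30–17:00.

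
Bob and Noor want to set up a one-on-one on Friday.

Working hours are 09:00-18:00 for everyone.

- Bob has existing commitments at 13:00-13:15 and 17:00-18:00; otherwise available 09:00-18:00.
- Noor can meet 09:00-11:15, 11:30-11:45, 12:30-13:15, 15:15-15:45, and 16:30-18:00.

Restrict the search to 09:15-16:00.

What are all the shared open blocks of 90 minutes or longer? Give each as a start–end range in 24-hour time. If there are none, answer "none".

Bob free within 09:00–18:00: 09:00–13:00, 13:15–17:00.
Bob ∩ Noor: 09:00–11:15, 11:30–11:45, 12:30–13:00, 15:15–15:45, 16:30–17:00.
Restricted to 09:15–16:00: 09:15–11:15, 11:30–11:45, 12:30–13:00, 15:15–15:45.
Windows ≥ 90 min: 09:15–11:15.

09:15–11:15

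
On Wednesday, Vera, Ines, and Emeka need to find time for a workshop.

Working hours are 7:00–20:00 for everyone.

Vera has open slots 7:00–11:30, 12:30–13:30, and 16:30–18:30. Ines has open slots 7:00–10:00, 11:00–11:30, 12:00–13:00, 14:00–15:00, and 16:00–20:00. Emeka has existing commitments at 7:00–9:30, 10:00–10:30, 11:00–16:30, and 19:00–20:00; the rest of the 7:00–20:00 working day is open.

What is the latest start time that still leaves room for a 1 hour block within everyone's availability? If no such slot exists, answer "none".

17:30

Emeka free within 07:00–20:00: 09:30–10:00, 10:30–11:00, 16:30–19:00.
Vera ∩ Ines: 07:00–10:00, 11:00–11:30, 12:30–13:00, 16:30–18:30.
Vera ∩ Ines ∩ Emeka: 09:30–10:00, 16:30–18:30.
Windows ≥ 60 min: 16:30–18:30.
Latest start in the last window 16:30–18:30 is 18:30 − 60 min = 17:30.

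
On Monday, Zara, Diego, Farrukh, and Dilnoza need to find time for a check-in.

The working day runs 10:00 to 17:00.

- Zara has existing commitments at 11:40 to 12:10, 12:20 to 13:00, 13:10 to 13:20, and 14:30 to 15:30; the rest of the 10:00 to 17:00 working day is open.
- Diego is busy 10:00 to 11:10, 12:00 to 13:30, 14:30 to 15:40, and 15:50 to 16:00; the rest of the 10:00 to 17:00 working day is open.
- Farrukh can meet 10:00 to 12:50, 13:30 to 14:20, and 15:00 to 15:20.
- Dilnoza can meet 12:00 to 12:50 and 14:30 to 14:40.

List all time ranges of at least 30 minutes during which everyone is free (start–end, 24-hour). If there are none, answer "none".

none

Zara free within 10:00–17:00: 10:00–11:40, 12:10–12:20, 13:00–13:10, 13:20–14:30, 15:30–17:00.
Diego free within 10:00–17:00: 11:10–12:00, 13:30–14:30, 15:40–15:50, 16:00–17:00.
Zara ∩ Diego: 11:10–11:40, 13:30–14:30, 15:40–15:50, 16:00–17:00.
Zara ∩ Diego ∩ Farrukh: 11:10–11:40, 13:30–14:20.
Zara ∩ Diego ∩ Farrukh ∩ Dilnoza: (none).
Windows ≥ 30 min: (none).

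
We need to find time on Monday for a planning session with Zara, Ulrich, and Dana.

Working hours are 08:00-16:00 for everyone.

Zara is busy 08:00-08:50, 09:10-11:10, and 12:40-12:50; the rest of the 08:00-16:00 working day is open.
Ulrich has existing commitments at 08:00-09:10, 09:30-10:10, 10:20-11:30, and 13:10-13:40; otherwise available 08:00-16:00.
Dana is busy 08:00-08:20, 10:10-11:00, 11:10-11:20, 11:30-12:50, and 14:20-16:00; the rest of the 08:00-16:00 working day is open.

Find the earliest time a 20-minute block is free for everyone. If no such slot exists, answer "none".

12:50

Zara free within 08:00–16:00: 08:50–09:10, 11:10–12:40, 12:50–16:00.
Ulrich free within 08:00–16:00: 09:10–09:30, 10:10–10:20, 11:30–13:10, 13:40–16:00.
Dana free within 08:00–16:00: 08:20–10:10, 11:00–11:10, 11:20–11:30, 12:50–14:20.
Zara ∩ Ulrich: 11:30–12:40, 12:50–13:10, 13:40–16:00.
Zara ∩ Ulrich ∩ Dana: 12:50–13:10, 13:40–14:20.
Windows ≥ 20 min: 12:50–13:10, 13:40–14:20.
Earliest such window starts at 12:50.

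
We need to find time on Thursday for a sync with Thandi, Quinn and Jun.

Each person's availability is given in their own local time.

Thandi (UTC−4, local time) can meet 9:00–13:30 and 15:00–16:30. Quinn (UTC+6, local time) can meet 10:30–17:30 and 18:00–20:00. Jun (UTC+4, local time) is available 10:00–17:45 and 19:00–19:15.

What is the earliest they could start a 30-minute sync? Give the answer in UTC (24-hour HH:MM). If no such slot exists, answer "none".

13:00

Thandi → UTC: 13:00–17:30, 19:00–20:30.
Quinn → UTC: 04:30–11:30, 12:00–14:00.
Jun → UTC: 06:00–13:45, 15:00–15:15.
Thandi ∩ Quinn: 13:00–14:00.
Thandi ∩ Quinn ∩ Jun: 13:00–13:45.
Windows ≥ 30 min: 13:00–13:45.
Earliest such window starts at 13:00.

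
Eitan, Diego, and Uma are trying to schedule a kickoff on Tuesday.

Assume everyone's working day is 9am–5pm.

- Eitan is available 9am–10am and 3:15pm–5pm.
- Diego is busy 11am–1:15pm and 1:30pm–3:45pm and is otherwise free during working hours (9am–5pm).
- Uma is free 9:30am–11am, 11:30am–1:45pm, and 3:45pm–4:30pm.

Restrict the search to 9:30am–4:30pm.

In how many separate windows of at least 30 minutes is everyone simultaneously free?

Diego free within 09:00–17:00: 09:00–11:00, 13:15–13:30, 15:45–17:00.
Eitan ∩ Diego: 09:00–10:00, 15:45–17:00.
Eitan ∩ Diego ∩ Uma: 09:30–10:00, 15:45–16:30.
Restricted to 09:30–16:30: 09:30–10:00, 15:45–16:30.
Windows ≥ 30 min: 09:30–10:00, 15:45–16:30.
That's 2 windows.

2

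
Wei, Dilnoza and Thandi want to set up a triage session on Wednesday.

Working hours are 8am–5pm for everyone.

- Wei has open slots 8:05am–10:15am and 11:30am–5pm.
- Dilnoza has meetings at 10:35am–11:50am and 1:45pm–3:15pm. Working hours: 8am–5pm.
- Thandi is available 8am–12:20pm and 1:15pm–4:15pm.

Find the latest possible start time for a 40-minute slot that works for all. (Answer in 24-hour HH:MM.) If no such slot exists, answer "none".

Dilnoza free within 08:00–17:00: 08:00–10:35, 11:50–13:45, 15:15–17:00.
Wei ∩ Dilnoza: 08:05–10:15, 11:50–13:45, 15:15–17:00.
Wei ∩ Dilnoza ∩ Thandi: 08:05–10:15, 11:50–12:20, 13:15–13:45, 15:15–16:15.
Windows ≥ 40 min: 08:05–10:15, 15:15–16:15.
Latest start in the last window 15:15–16:15 is 16:15 − 40 min = 15:35.

15:35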